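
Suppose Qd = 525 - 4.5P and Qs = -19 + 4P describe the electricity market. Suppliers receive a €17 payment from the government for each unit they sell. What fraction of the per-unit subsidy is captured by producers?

Pre-subsidy: 525 - 4.5P = -19 + 4P gives P* = 64, Q* = 237.
With the subsidy, sellers receive Ps = Pb + 17 for each unit, where Pb is the price buyers pay.
Supply in terms of Pb becomes Qs = -19 + 4(Pb + 17) = 49 + 4Pb. Setting this equal to demand: 525 - 4.5Pb = 49 + 4Pb, so Pb = 56.
Sellers receive Ps = 56 + 17 = 73; Q' = 525 − 4.5·56 = 273.
Buyers' price falls by P* − Pb = 64 − 56 = 8; sellers' price rises by Ps − P* = 73 − 64 = 9.
So producers capture 9/17 = 9/17 of each unit of subsidy.

Producer share = 9/17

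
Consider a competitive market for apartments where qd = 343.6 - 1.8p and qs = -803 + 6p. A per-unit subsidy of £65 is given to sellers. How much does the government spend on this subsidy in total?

Pre-subsidy: 343.6 - 1.8p = -803 + 6p gives p* = 147, q* = 79.
With the subsidy, sellers receive ps = pb + 65 for each unit, where pb is the price buyers pay.
Supply in terms of pb becomes qs = -803 + 6(pb + 65) = -413 + 6pb. Setting this equal to demand: 343.6 - 1.8pb = -413 + 6pb, so pb = 97.
Sellers receive ps = 97 + 65 = 162; q' = 343.6 − 1.8·97 = 169.
Government outlay = subsidy × quantity = 65 × 169 = 10985.

Government cost = £10985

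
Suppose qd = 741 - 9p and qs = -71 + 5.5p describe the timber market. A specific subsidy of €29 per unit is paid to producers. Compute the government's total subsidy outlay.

Pre-subsidy: 741 - 9p = -71 + 5.5p gives p* = 56, q* = 237.
With the subsidy, sellers receive ps = pb + 29 for each unit, where pb is the price buyers pay.
Supply in terms of pb becomes qs = -71 + 5.5(pb + 29) = 88.5 + 5.5pb. Setting this equal to demand: 741 - 9pb = 88.5 + 5.5pb, so pb = 45.
Sellers receive ps = 45 + 29 = 74; q' = 741 − 9·45 = 336.
Government outlay = subsidy × quantity = 29 × 336 = 9744.

Government cost = €9744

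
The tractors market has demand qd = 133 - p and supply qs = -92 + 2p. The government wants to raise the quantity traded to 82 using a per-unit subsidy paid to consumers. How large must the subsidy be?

Required subsidy s = 36 per unit

At q = 82, invert demand for the buyer price: pb = (133 − 82)/1 = 51; invert supply for the seller price: ps = (82 − (-92))/2 = 87.
The subsidy must fill the gap: s = ps − pb = 87 − 51 = 36.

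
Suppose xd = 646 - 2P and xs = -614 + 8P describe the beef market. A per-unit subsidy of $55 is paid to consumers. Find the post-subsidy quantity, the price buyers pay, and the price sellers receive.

x' = 482; buyers pay $82; sellers receive $137

Pre-subsidy: 646 - 2P = -614 + 8P gives P* = 126, x* = 394.
With the rebate, buyers effectively pay Pb = Ps − 55, where Ps is the price sellers receive.
Demand in terms of Ps becomes xd = 646 − 2(Ps − 55) = 756 - 2Ps. Setting this equal to supply: 756 - 2Ps = -614 + 8Ps, so Ps = 137.
Buyers pay Pb = 137 − 55 = 82; x' = -614 + 8·137 = 482.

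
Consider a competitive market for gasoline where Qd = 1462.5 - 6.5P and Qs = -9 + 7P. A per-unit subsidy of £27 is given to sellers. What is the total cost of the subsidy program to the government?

Government cost = £22815

Pre-subsidy: 1462.5 - 6.5P = -9 + 7P gives P* = 109, Q* = 754.
With the subsidy, sellers receive Ps = Pb + 27 for each unit, where Pb is the price buyers pay.
Supply in terms of Pb becomes Qs = -9 + 7(Pb + 27) = 180 + 7Pb. Setting this equal to demand: 1462.5 - 6.5Pb = 180 + 7Pb, so Pb = 95.
Sellers receive Ps = 95 + 27 = 122; Q' = 1462.5 − 6.5·95 = 845.
Government outlay = subsidy × quantity = 27 × 845 = 22815.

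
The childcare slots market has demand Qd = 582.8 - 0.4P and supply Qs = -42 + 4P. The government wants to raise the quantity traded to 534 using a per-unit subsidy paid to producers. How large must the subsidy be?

At Q = 534, invert demand for the buyer price: Pb = (582.8 − 534)/0.4 = 122; invert supply for the seller price: Ps = (534 − (-42))/4 = 144.
The subsidy must fill the gap: s = Ps − Pb = 144 − 122 = 22.

Required subsidy s = 22 per unit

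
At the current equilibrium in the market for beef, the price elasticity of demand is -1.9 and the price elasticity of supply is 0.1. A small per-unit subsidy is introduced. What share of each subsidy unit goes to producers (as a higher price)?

Producer share = 0.95

For a small subsidy around the equilibrium, the benefit split depends on the relative slopes, which at a point are proportional to the elasticities.
Buyer share = εs/(εs + |εd|) = 0.1/(0.1 + 1.9) = 0.05; seller share = |εd|/(εs + |εd|) = 0.95.
So producers capture 0.95 of the subsidy.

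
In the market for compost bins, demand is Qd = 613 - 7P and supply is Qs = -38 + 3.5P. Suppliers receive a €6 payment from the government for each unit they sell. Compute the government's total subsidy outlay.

Pre-subsidy: 613 - 7P = -38 + 3.5P gives P* = 62, Q* = 179.
With the subsidy, sellers receive Ps = Pb + 6 for each unit, where Pb is the price buyers pay.
Supply in terms of Pb becomes Qs = -38 + 3.5(Pb + 6) = -17 + 3.5Pb. Setting this equal to demand: 613 - 7Pb = -17 + 3.5Pb, so Pb = 60.
Sellers receive Ps = 60 + 6 = 66; Q' = 613 − 7·60 = 193.
Government outlay = subsidy × quantity = 6 × 193 = 1158.

Government cost = €1158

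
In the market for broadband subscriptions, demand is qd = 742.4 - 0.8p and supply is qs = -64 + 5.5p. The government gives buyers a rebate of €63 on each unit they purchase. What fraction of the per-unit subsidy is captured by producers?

Producer share = 8/63

Pre-subsidy: 742.4 - 0.8p = -64 + 5.5p gives p* = 128, q* = 640.
With the rebate, buyers effectively pay pb = ps − 63, where ps is the price sellers receive.
Demand in terms of ps becomes qd = 742.4 − 0.8(ps − 63) = 792.8 - 0.8ps. Setting this equal to supply: 792.8 - 0.8ps = -64 + 5.5ps, so ps = 136.
Buyers pay pb = 136 − 63 = 73; q' = -64 + 5.5·136 = 684.
Buyers' price falls by p* − pb = 128 − 73 = 55; sellers' price rises by ps − p* = 136 − 128 = 8.
So producers capture 8/63 = 8/63 of each unit of subsidy.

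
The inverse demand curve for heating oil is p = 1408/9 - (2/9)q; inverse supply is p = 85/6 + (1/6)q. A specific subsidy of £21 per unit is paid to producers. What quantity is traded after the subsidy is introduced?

Pre-subsidy: 1408/9 - (2/9)q = 85/6 + (1/6)q gives q* = 2561/7 and p* = 526/7.
With the subsidy, sellers receive ps = pb + 21 for each unit, where pb is the price buyers pay.
On the curves, pb = 1408/9 - (2/9)q and ps = 85/6 + (1/6)q; the wedge ps − pb = 21 gives 85/6 + (1/6)q − (1408/9 - (2/9)q) = 21, so q' = 2939/7.
Then pb = 1408/9 − (2/9)·(2939/7) = 442/7 and ps = 85/6 + (1/6)·(2939/7) = 589/7.

q' = 2939/7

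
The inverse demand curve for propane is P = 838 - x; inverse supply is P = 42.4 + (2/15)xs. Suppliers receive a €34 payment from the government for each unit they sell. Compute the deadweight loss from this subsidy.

Pre-subsidy: 838 - x = 42.4 + (2/15)x gives x* = 702 and P* = 136.
With the subsidy, sellers receive Ps = Pb + 34 for each unit, where Pb is the price buyers pay.
On the curves, Pb = 838 - x and Ps = 42.4 + (2/15)x; the wedge Ps − Pb = 34 gives 42.4 + (2/15)x − (838 - x) = 34, so x' = 732.
Then Pb = 838 − 1·732 = 106 and Ps = 42.4 + (2/15)·732 = 140.
The subsidy expands output by 732 − 702 = 30 past the efficient level; on those units the gap between marginal cost and willingness to pay runs from 0 up to 34.
DWL = ½ × 34 × 30 = 510.

Deadweight loss = €510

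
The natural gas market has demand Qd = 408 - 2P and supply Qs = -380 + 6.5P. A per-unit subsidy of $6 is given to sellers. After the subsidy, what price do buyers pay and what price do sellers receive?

Buyers pay 1498/17; sellers receive 1600/17

Pre-subsidy: 408 - 2P = -380 + 6.5P gives P* = 1576/17, Q* = 3784/17.
With the subsidy, sellers receive Ps = Pb + 6 for each unit, where Pb is the price buyers pay.
Supply in terms of Pb becomes Qs = -380 + 6.5(Pb + 6) = -341 + 6.5Pb. Setting this equal to demand: 408 - 2Pb = -341 + 6.5Pb, so Pb = 1498/17.
Sellers receive Ps = 1498/17 + 6 = 1600/17; Q' = 408 − 2·(1498/17) = 3940/17.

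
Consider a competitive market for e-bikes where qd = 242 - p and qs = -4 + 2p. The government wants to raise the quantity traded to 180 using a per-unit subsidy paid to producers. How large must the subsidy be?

At q = 180, invert demand for the buyer price: pb = (242 − 180)/1 = 62; invert supply for the seller price: ps = (180 − (-4))/2 = 92.
The subsidy must fill the gap: s = ps − pb = 92 − 62 = 30.

Required subsidy s = 30 per unit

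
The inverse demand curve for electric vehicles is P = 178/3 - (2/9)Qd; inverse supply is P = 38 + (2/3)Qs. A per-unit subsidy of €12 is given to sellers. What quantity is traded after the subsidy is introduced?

Q' = 37.5

Pre-subsidy: 178/3 - (2/9)Q = 38 + (2/3)Q gives Q* = 24 and P* = 54.
With the subsidy, sellers receive Ps = Pb + 12 for each unit, where Pb is the price buyers pay.
On the curves, Pb = 178/3 - (2/9)Q and Ps = 38 + (2/3)Q; the wedge Ps − Pb = 12 gives 38 + (2/3)Q − (178/3 - (2/9)Q) = 12, so Q' = 37.5.
Then Pb = 178/3 − (2/9)·37.5 = 51 and Ps = 38 + (2/3)·37.5 = 63.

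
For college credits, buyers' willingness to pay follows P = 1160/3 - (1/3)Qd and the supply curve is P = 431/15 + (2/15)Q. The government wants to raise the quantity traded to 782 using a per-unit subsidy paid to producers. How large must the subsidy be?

At Q = 782, from the demand curve buyers pay Pb = 1160/3 − (1/3)·782 = 126; from the supply curve sellers need Ps = 431/15 + (2/15)·782 = 133.
The subsidy must fill the gap: s = Ps − Pb = 133 − 126 = 7.

Required subsidy s = 7 per unit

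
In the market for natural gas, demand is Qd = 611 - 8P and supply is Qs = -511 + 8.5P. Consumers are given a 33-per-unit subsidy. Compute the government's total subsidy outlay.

Pre-subsidy: 611 - 8P = -511 + 8.5P gives P* = 68, Q* = 67.
With the rebate, buyers effectively pay Pb = Ps − 33, where Ps is the price sellers receive.
Demand in terms of Ps becomes Qd = 611 − 8(Ps − 33) = 875 - 8Ps. Setting this equal to supply: 875 - 8Ps = -511 + 8.5Ps, so Ps = 84.
Buyers pay Pb = 84 − 33 = 51; Q' = -511 + 8.5·84 = 203.
Government outlay = subsidy × quantity = 33 × 203 = 6699.

Government cost = 6699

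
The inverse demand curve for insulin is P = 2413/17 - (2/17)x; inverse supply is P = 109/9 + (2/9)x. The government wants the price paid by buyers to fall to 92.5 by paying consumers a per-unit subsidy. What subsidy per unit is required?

Required subsidy s = 13 per unit

At a buyer price of 92.5, quantity demanded is 1206.5 − 8.5·92.5 = 420.25.
Sellers supply 420.25 only when they receive Ps = 109/9 + (2/9)·420.25 = 105.5.
s = Ps − Pb = 105.5 − 92.5 = 13.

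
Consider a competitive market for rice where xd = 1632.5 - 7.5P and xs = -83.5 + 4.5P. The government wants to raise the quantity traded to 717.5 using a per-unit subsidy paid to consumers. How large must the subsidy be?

Required subsidy s = 56 per unit

At x = 717.5, invert demand for the buyer price: Pb = (1632.5 − 717.5)/7.5 = 122; invert supply for the seller price: Ps = (717.5 − (-83.5))/4.5 = 178.
The subsidy must fill the gap: s = Ps − Pb = 178 − 122 = 56.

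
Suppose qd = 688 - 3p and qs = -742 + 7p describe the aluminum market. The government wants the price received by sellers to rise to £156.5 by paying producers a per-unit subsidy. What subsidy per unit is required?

Required subsidy s = £45 per unit

At a seller price of 156.5, quantity supplied is -742 + 7·156.5 = 353.5.
Buyers absorb 353.5 only when they pay pb with 688 − 3·pb = 353.5, i.e. pb = 111.5.
s = ps − pb = 156.5 − 111.5 = 45.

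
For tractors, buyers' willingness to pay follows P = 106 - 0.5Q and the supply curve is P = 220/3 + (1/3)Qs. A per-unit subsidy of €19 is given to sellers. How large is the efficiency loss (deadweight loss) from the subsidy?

Pre-subsidy: 106 - 0.5Q = 220/3 + (1/3)Q gives Q* = 39.2 and P* = 86.4.
With the subsidy, sellers receive Ps = Pb + 19 for each unit, where Pb is the price buyers pay.
On the curves, Pb = 106 - 0.5Q and Ps = 220/3 + (1/3)Q; the wedge Ps − Pb = 19 gives 220/3 + (1/3)Q − (106 - 0.5Q) = 19, so Q' = 62.
Then Pb = 106 − 0.5·62 = 75 and Ps = 220/3 + (1/3)·62 = 94.
The subsidy expands output by 62 − 39.2 = 22.8 past the efficient level; on those units the gap between marginal cost and willingness to pay runs from 0 up to 19.
DWL = ½ × 19 × 22.8 = 216.6.

Deadweight loss = €216.6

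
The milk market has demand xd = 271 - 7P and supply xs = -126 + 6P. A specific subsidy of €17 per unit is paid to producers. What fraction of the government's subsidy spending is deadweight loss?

Pre-subsidy: 271 - 7P = -126 + 6P gives P* = 397/13, x* = 744/13.
With the subsidy, sellers receive Ps = Pb + 17 for each unit, where Pb is the price buyers pay.
Supply in terms of Pb becomes xs = -126 + 6(Pb + 17) = -24 + 6Pb. Setting this equal to demand: 271 - 7Pb = -24 + 6Pb, so Pb = 295/13.
Sellers receive Ps = 295/13 + 17 = 516/13; x' = 271 − 7·(295/13) = 1458/13.
ΔCS = ½(744/13 + 1458/13)(397/13 − 295/13) = 112302/169; ΔPS = ½(744/13 + 1458/13)(516/13 − 397/13) = 131019/169.
Government spending = 17 × 1458/13 = 24786/13.
DWL = ½ × 17 × (1458/13 − 744/13) = 6069/13; fraction = (6069/13) / (24786/13) = 119/486.

DWL / government spending = 119/486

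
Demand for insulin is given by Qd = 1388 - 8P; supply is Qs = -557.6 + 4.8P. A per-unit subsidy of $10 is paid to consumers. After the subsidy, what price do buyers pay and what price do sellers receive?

Buyers pay $148.25; sellers receive $158.25

Pre-subsidy: 1388 - 8P = -557.6 + 4.8P gives P* = 152, Q* = 172.
With the rebate, buyers effectively pay Pb = Ps − 10, where Ps is the price sellers receive.
Demand in terms of Ps becomes Qd = 1388 − 8(Ps − 10) = 1468 - 8Ps. Setting this equal to supply: 1468 - 8Ps = -557.6 + 4.8Ps, so Ps = 158.25.
Buyers pay Pb = 158.25 − 10 = 148.25; Q' = -557.6 + 4.8·158.25 = 202.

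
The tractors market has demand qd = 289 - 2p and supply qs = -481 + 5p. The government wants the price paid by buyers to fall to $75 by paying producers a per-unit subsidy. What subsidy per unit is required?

At a buyer price of 75, quantity demanded is 289 − 2·75 = 139.
Sellers supply 139 only when they receive ps with -481 + 5·ps = 139, i.e. ps = 124.
s = ps − pb = 124 − 75 = 49.

Required subsidy s = $49 per unit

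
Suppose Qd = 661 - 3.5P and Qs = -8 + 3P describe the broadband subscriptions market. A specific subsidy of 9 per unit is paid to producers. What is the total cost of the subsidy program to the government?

Pre-subsidy: 661 - 3.5P = -8 + 3P gives P* = 1338/13, Q* = 3910/13.
With the subsidy, sellers receive Ps = Pb + 9 for each unit, where Pb is the price buyers pay.
Supply in terms of Pb becomes Qs = -8 + 3(Pb + 9) = 19 + 3Pb. Setting this equal to demand: 661 - 3.5Pb = 19 + 3Pb, so Pb = 1284/13.
Sellers receive Ps = 1284/13 + 9 = 1401/13; Q' = 661 − 3.5·(1284/13) = 4099/13.
Government outlay = subsidy × quantity = 9 × 4099/13 = 36891/13.

Government cost = 36891/13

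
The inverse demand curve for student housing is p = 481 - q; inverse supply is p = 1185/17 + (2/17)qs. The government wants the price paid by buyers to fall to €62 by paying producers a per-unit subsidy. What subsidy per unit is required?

At a buyer price of 62, quantity demanded is 481 − 1·62 = 419.
Sellers supply 419 only when they receive ps = 1185/17 + (2/17)·419 = 119.
s = ps − pb = 119 − 62 = 57.

Required subsidy s = €57 per unit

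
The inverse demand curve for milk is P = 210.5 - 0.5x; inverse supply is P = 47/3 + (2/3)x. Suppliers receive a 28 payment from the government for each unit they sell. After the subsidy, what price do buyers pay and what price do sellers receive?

Buyers pay 115; sellers receive 143

Pre-subsidy: 210.5 - 0.5x = 47/3 + (2/3)x gives x* = 167 and P* = 127.
With the subsidy, sellers receive Ps = Pb + 28 for each unit, where Pb is the price buyers pay.
On the curves, Pb = 210.5 - 0.5x and Ps = 47/3 + (2/3)x; the wedge Ps − Pb = 28 gives 47/3 + (2/3)x − (210.5 - 0.5x) = 28, so x' = 191.
Then Pb = 210.5 − 0.5·191 = 115 and Ps = 47/3 + (2/3)·191 = 143.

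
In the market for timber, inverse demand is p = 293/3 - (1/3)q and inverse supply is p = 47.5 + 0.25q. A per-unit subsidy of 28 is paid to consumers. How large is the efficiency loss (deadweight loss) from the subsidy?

Deadweight loss = 672

Pre-subsidy: 293/3 - (1/3)q = 47.5 + 0.25q gives q* = 86 and p* = 69.
With the rebate, buyers effectively pay pb = ps − 28, where ps is the price sellers receive.
On the curves, pb = 293/3 - (1/3)q and ps = 47.5 + 0.25q; the wedge ps − pb = 28 gives 47.5 + 0.25q − (293/3 - (1/3)q) = 28, so q' = 134.
Then pb = 293/3 − (1/3)·134 = 53 and ps = 47.5 + 0.25·134 = 81.
The subsidy expands output by 134 − 86 = 48 past the efficient level; on those units the gap between marginal cost and willingness to pay runs from 0 up to 28.
DWL = ½ × 28 × 48 = 672.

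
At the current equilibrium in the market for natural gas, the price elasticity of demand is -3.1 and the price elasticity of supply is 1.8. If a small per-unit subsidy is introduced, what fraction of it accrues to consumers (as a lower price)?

Consumer share = 18/49

For a small subsidy around the equilibrium, the benefit split depends on the relative slopes, which at a point are proportional to the elasticities.
Buyer share = εs/(εs + |εd|) = 1.8/(1.8 + 3.1) = 18/49; seller share = |εd|/(εs + |εd|) = 31/49.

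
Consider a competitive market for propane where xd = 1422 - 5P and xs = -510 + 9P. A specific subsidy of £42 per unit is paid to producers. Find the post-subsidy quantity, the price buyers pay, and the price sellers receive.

Pre-subsidy: 1422 - 5P = -510 + 9P gives P* = 138, x* = 732.
With the subsidy, sellers receive Ps = Pb + 42 for each unit, where Pb is the price buyers pay.
Supply in terms of Pb becomes xs = -510 + 9(Pb + 42) = -132 + 9Pb. Setting this equal to demand: 1422 - 5Pb = -132 + 9Pb, so Pb = 111.
Sellers receive Ps = 111 + 42 = 153; x' = 1422 − 5·111 = 867.

x' = 867; buyers pay £111; sellers receive £153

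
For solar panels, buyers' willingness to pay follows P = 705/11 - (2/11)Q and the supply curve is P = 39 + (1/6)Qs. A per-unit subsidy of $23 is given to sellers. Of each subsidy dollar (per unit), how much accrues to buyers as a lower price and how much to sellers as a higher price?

Pre-subsidy: 705/11 - (2/11)Q = 39 + (1/6)Q gives Q* = 72 and P* = 51.
With the subsidy, sellers receive Ps = Pb + 23 for each unit, where Pb is the price buyers pay.
On the curves, Pb = 705/11 - (2/11)Q and Ps = 39 + (1/6)Q; the wedge Ps − Pb = 23 gives 39 + (1/6)Q − (705/11 - (2/11)Q) = 23, so Q' = 138.
Then Pb = 705/11 − (2/11)·138 = 39 and Ps = 39 + (1/6)·138 = 62.
Buyers' price falls by P* − Pb = 51 − 39 = 12; sellers' price rises by Ps − P* = 62 − 51 = 11.

Buyers gain $12 per unit; sellers gain $11 per unit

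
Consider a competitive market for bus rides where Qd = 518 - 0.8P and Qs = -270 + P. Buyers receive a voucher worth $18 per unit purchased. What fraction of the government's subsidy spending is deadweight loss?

Pre-subsidy: 518 - 0.8P = -270 + P gives P* = 3940/9, Q* = 1510/9.
With the rebate, buyers effectively pay Pb = Ps − 18, where Ps is the price sellers receive.
Demand in terms of Ps becomes Qd = 518 − 0.8(Ps − 18) = 532.4 - 0.8Ps. Setting this equal to supply: 532.4 - 0.8Ps = -270 + Ps, so Ps = 4012/9.
Buyers pay Pb = 4012/9 − 18 = 3850/9; Q' = -270 + 1·(4012/9) = 1582/9.
ΔCS = ½(1510/9 + 1582/9)(3940/9 − 3850/9) = 15460/9; ΔPS = ½(1510/9 + 1582/9)(4012/9 − 3940/9) = 12368/9.
Government spending = 18 × 1582/9 = 3164.
DWL = ½ × 18 × (1582/9 − 1510/9) = 72; fraction = 72 / 3164 = 18/791.

DWL / government spending = 18/791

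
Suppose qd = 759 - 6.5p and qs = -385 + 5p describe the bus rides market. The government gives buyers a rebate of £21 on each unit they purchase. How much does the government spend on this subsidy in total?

Pre-subsidy: 759 - 6.5p = -385 + 5p gives p* = 2288/23, q* = 2585/23.
With the rebate, buyers effectively pay pb = ps − 21, where ps is the price sellers receive.
Demand in terms of ps becomes qd = 759 − 6.5(ps − 21) = 895.5 - 6.5ps. Setting this equal to supply: 895.5 - 6.5ps = -385 + 5ps, so ps = 2561/23.
Buyers pay pb = 2561/23 − 21 = 2078/23; q' = -385 + 5·(2561/23) = 3950/23.
Government outlay = subsidy × quantity = 21 × 3950/23 = 82950/23.

Government cost = 82950/23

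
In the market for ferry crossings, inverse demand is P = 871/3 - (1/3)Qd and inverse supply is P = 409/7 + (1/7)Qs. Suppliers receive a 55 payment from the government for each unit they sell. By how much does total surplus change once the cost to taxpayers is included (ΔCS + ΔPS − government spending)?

Pre-subsidy: 871/3 - (1/3)Q = 409/7 + (1/7)Q gives Q* = 487 and P* = 128.
With the subsidy, sellers receive Ps = Pb + 55 for each unit, where Pb is the price buyers pay.
On the curves, Pb = 871/3 - (1/3)Q and Ps = 409/7 + (1/7)Q; the wedge Ps − Pb = 55 gives 409/7 + (1/7)Q − (871/3 - (1/3)Q) = 55, so Q' = 602.5.
Then Pb = 871/3 − (1/3)·602.5 = 89.5 and Ps = 409/7 + (1/7)·602.5 = 144.5.
ΔCS = ½(487 + 602.5)(128 − 89.5) = 20972.875; ΔPS = ½(487 + 602.5)(144.5 − 128) = 8988.375.
Government spending = 55 × 602.5 = 33137.5.
Net change = 20972.875 + 8988.375 − 33137.5 = -3176.25. The loss equals the DWL triangle ½·55·115.5.

Net change in total surplus = -3176.25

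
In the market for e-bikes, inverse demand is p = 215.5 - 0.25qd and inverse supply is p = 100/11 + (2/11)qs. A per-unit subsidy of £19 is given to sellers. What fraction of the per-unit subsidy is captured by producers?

Producer share = 8/19

Pre-subsidy: 215.5 - 0.25q = 100/11 + (2/11)q gives q* = 478 and p* = 96.
With the subsidy, sellers receive ps = pb + 19 for each unit, where pb is the price buyers pay.
On the curves, pb = 215.5 - 0.25q and ps = 100/11 + (2/11)q; the wedge ps − pb = 19 gives 100/11 + (2/11)q − (215.5 - 0.25q) = 19, so q' = 522.
Then pb = 215.5 − 0.25·522 = 85 and ps = 100/11 + (2/11)·522 = 104.
Buyers' price falls by p* − pb = 96 − 85 = 11; sellers' price rises by ps − p* = 104 − 96 = 8.
So producers capture 8/19 = 8/19 of each unit of subsidy.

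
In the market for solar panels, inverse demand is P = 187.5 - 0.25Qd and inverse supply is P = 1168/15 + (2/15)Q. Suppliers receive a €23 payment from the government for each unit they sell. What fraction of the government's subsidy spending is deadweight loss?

DWL / government spending = 15/173

Pre-subsidy: 187.5 - 0.25Q = 1168/15 + (2/15)Q gives Q* = 286 and P* = 116.
With the subsidy, sellers receive Ps = Pb + 23 for each unit, where Pb is the price buyers pay.
On the curves, Pb = 187.5 - 0.25Q and Ps = 1168/15 + (2/15)Q; the wedge Ps − Pb = 23 gives 1168/15 + (2/15)Q − (187.5 - 0.25Q) = 23, so Q' = 346.
Then Pb = 187.5 − 0.25·346 = 101 and Ps = 1168/15 + (2/15)·346 = 124.
ΔCS = ½(286 + 346)(116 − 101) = 4740; ΔPS = ½(286 + 346)(124 − 116) = 2528.
Government spending = 23 × 346 = 7958.
DWL = ½ × 23 × (346 − 286) = 690; fraction = 690 / 7958 = 15/173.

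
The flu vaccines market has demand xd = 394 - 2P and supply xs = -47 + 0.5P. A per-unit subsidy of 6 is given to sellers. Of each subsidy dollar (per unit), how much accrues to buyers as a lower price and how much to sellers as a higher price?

Pre-subsidy: 394 - 2P = -47 + 0.5P gives P* = 176.4, x* = 41.2.
With the subsidy, sellers receive Ps = Pb + 6 for each unit, where Pb is the price buyers pay.
Supply in terms of Pb becomes xs = -47 + 0.5(Pb + 6) = -44 + 0.5Pb. Setting this equal to demand: 394 - 2Pb = -44 + 0.5Pb, so Pb = 175.2.
Sellers receive Ps = 175.2 + 6 = 181.2; x' = 394 − 2·175.2 = 43.6.
Buyers' price falls by P* − Pb = 176.4 − 175.2 = 1.2; sellers' price rises by Ps − P* = 181.2 − 176.4 = 4.8.

Buyers gain 1.2 per unit; sellers gain 4.8 per unit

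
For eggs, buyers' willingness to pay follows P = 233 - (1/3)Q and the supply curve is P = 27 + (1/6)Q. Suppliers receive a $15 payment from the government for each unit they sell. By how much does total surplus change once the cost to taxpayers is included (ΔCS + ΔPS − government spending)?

Net change in total surplus = -$225

Pre-subsidy: 233 - (1/3)Q = 27 + (1/6)Q gives Q* = 412 and P* = 287/3.
With the subsidy, sellers receive Ps = Pb + 15 for each unit, where Pb is the price buyers pay.
On the curves, Pb = 233 - (1/3)Q and Ps = 27 + (1/6)Q; the wedge Ps − Pb = 15 gives 27 + (1/6)Q − (233 - (1/3)Q) = 15, so Q' = 442.
Then Pb = 233 − (1/3)·442 = 257/3 and Ps = 27 + (1/6)·442 = 302/3.
ΔCS = ½(412 + 442)(287/3 − 257/3) = 4270; ΔPS = ½(412 + 442)(302/3 − 287/3) = 2135.
Government spending = 15 × 442 = 6630.
Net change = 4270 + 2135 − 6630 = -225. The loss equals the DWL triangle ½·15·30.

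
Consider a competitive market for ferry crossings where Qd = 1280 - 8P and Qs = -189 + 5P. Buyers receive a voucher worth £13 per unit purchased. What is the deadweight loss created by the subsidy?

Deadweight loss = £260

Pre-subsidy: 1280 - 8P = -189 + 5P gives P* = 113, Q* = 376.
With the rebate, buyers effectively pay Pb = Ps − 13, where Ps is the price sellers receive.
Demand in terms of Ps becomes Qd = 1280 − 8(Ps − 13) = 1384 - 8Ps. Setting this equal to supply: 1384 - 8Ps = -189 + 5Ps, so Ps = 121.
Buyers pay Pb = 121 − 13 = 108; Q' = -189 + 5·121 = 416.
The subsidy expands output by 416 − 376 = 40 past the efficient level; on those units the gap between marginal cost and willingness to pay runs from 0 up to 13.
DWL = ½ × 13 × 40 = 260.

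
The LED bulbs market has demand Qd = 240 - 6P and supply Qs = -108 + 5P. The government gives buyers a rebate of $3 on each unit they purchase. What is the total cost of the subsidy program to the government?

Pre-subsidy: 240 - 6P = -108 + 5P gives P* = 348/11, Q* = 552/11.
With the rebate, buyers effectively pay Pb = Ps − 3, where Ps is the price sellers receive.
Demand in terms of Ps becomes Qd = 240 − 6(Ps − 3) = 258 - 6Ps. Setting this equal to supply: 258 - 6Ps = -108 + 5Ps, so Ps = 366/11.
Buyers pay Pb = 366/11 − 3 = 333/11; Q' = -108 + 5·(366/11) = 642/11.
Government outlay = subsidy × quantity = 3 × 642/11 = 1926/11.

Government cost = 1926/11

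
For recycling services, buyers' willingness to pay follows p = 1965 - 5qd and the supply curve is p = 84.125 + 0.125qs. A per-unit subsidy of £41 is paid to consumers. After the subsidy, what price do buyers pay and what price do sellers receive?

Pre-subsidy: 1965 - 5q = 84.125 + 0.125q gives q* = 367 and p* = 130.
With the rebate, buyers effectively pay pb = ps − 41, where ps is the price sellers receive.
On the curves, pb = 1965 - 5q and ps = 84.125 + 0.125q; the wedge ps − pb = 41 gives 84.125 + 0.125q − (1965 - 5q) = 41, so q' = 375.
Then pb = 1965 − 5·375 = 90 and ps = 84.125 + 0.125·375 = 131.

Buyers pay £90; sellers receive £131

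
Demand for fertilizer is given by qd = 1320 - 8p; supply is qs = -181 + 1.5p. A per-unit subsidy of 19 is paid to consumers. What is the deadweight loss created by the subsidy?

Deadweight loss = 228

Pre-subsidy: 1320 - 8p = -181 + 1.5p gives p* = 158, q* = 56.
With the rebate, buyers effectively pay pb = ps − 19, where ps is the price sellers receive.
Demand in terms of ps becomes qd = 1320 − 8(ps − 19) = 1472 - 8ps. Setting this equal to supply: 1472 - 8ps = -181 + 1.5ps, so ps = 174.
Buyers pay pb = 174 − 19 = 155; q' = -181 + 1.5·174 = 80.
The subsidy expands output by 80 − 56 = 24 past the efficient level; on those units the gap between marginal cost and willingness to pay runs from 0 up to 19.
DWL = ½ × 19 × 24 = 228.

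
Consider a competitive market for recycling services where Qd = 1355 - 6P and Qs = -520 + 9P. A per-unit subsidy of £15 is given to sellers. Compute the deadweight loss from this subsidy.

Deadweight loss = £405

Pre-subsidy: 1355 - 6P = -520 + 9P gives P* = 125, Q* = 605.
With the subsidy, sellers receive Ps = Pb + 15 for each unit, where Pb is the price buyers pay.
Supply in terms of Pb becomes Qs = -520 + 9(Pb + 15) = -385 + 9Pb. Setting this equal to demand: 1355 - 6Pb = -385 + 9Pb, so Pb = 116.
Sellers receive Ps = 116 + 15 = 131; Q' = 1355 − 6·116 = 659.
The subsidy expands output by 659 − 605 = 54 past the efficient level; on those units the gap between marginal cost and willingness to pay runs from 0 up to 15.
DWL = ½ × 15 × 54 = 405.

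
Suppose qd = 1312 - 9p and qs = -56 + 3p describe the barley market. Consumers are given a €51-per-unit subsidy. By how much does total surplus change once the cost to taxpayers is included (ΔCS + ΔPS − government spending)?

Net change in total surplus = -€2926.125

Pre-subsidy: 1312 - 9p = -56 + 3p gives p* = 114, q* = 286.
With the rebate, buyers effectively pay pb = ps − 51, where ps is the price sellers receive.
Demand in terms of ps becomes qd = 1312 − 9(ps − 51) = 1771 - 9ps. Setting this equal to supply: 1771 - 9ps = -56 + 3ps, so ps = 152.25.
Buyers pay pb = 152.25 − 51 = 101.25; q' = -56 + 3·152.25 = 400.75.
ΔCS = ½(286 + 400.75)(114 − 101.25) = 4378.03125; ΔPS = ½(286 + 400.75)(152.25 − 114) = 13134.09375.
Government spending = 51 × 400.75 = 20438.25.
Net change = 4378.03125 + 13134.09375 − 20438.25 = -2926.125. The loss equals the DWL triangle ½·51·114.75.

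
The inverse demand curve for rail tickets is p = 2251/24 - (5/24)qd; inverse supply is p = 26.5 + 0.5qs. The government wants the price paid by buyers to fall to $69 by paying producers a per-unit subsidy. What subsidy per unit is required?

At a buyer price of 69, quantity demanded is 450.2 − 4.8·69 = 119.
Sellers supply 119 only when they receive ps = 26.5 + 0.5·119 = 86.
s = ps − pb = 86 − 69 = 17.

Required subsidy s = $17 per unit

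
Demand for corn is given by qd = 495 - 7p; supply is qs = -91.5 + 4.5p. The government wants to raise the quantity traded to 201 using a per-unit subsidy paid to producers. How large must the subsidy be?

Required subsidy s = 23 per unit

At q = 201, invert demand for the buyer price: pb = (495 − 201)/7 = 42; invert supply for the seller price: ps = (201 − (-91.5))/4.5 = 65.
The subsidy must fill the gap: s = ps − pb = 65 − 42 = 23.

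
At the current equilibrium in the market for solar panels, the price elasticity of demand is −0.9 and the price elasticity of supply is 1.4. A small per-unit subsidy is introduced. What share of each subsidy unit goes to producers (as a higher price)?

For a small subsidy around the equilibrium, the benefit split depends on the relative slopes, which at a point are proportional to the elasticities.
Buyer share = εs/(εs + |εd|) = 1.4/(1.4 + 0.9) = 14/23; seller share = |εd|/(εs + |εd|) = 9/23.
So producers capture 9/23 of the subsidy.

Producer share = 9/23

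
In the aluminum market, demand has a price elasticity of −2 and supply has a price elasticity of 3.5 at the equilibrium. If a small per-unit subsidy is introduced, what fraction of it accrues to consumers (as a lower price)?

For a small subsidy around the equilibrium, the benefit split depends on the relative slopes, which at a point are proportional to the elasticities.
Buyer share = εs/(εs + |εd|) = 3.5/(3.5 + 2) = 7/11; seller share = |εd|/(εs + |εd|) = 4/11.

Consumer share = 7/11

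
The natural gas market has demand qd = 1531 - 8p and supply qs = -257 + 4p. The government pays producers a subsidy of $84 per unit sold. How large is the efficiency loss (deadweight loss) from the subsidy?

Deadweight loss = $9408

Pre-subsidy: 1531 - 8p = -257 + 4p gives p* = 149, q* = 339.
With the subsidy, sellers receive ps = pb + 84 for each unit, where pb is the price buyers pay.
Supply in terms of pb becomes qs = -257 + 4(pb + 84) = 79 + 4pb. Setting this equal to demand: 1531 - 8pb = 79 + 4pb, so pb = 121.
Sellers receive ps = 121 + 84 = 205; q' = 1531 − 8·121 = 563.
The subsidy expands output by 563 − 339 = 224 past the efficient level; on those units the gap between marginal cost and willingness to pay runs from 0 up to 84.
DWL = ½ × 84 × 224 = 9408.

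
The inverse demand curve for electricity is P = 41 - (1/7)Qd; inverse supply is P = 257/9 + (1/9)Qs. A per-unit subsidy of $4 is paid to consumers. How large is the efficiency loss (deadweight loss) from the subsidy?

Deadweight loss = $31.5

Pre-subsidy: 41 - (1/7)Q = 257/9 + (1/9)Q gives Q* = 49 and P* = 34.
With the rebate, buyers effectively pay Pb = Ps − 4, where Ps is the price sellers receive.
On the curves, Pb = 41 - (1/7)Q and Ps = 257/9 + (1/9)Q; the wedge Ps − Pb = 4 gives 257/9 + (1/9)Q − (41 - (1/7)Q) = 4, so Q' = 64.75.
Then Pb = 41 − (1/7)·64.75 = 31.75 and Ps = 257/9 + (1/9)·64.75 = 35.75.
The subsidy expands output by 64.75 − 49 = 15.75 past the efficient level; on those units the gap between marginal cost and willingness to pay runs from 0 up to 4.
DWL = ½ × 4 × 15.75 = 31.5.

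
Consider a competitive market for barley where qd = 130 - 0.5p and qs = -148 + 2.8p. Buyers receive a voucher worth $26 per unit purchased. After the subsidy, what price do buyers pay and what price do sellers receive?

Buyers pay 684/11; sellers receive 970/11

Pre-subsidy: 130 - 0.5p = -148 + 2.8p gives p* = 2780/33, q* = 2900/33.
With the rebate, buyers effectively pay pb = ps − 26, where ps is the price sellers receive.
Demand in terms of ps becomes qd = 130 − 0.5(ps − 26) = 143 - 0.5ps. Setting this equal to supply: 143 - 0.5ps = -148 + 2.8ps, so ps = 970/11.
Buyers pay pb = 970/11 − 26 = 684/11; q' = -148 + 2.8·(970/11) = 1088/11.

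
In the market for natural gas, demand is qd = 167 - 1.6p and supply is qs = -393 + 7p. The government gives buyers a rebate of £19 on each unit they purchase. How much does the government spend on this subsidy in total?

Government cost = 71535/43

Pre-subsidy: 167 - 1.6p = -393 + 7p gives p* = 2800/43, q* = 2701/43.
With the rebate, buyers effectively pay pb = ps − 19, where ps is the price sellers receive.
Demand in terms of ps becomes qd = 167 − 1.6(ps − 19) = 197.4 - 1.6ps. Setting this equal to supply: 197.4 - 1.6ps = -393 + 7ps, so ps = 2952/43.
Buyers pay pb = 2952/43 − 19 = 2135/43; q' = -393 + 7·(2952/43) = 3765/43.
Government outlay = subsidy × quantity = 19 × 3765/43 = 71535/43.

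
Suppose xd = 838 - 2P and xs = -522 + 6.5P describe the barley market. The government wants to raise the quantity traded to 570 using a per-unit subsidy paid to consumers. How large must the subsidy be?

At x = 570, invert demand for the buyer price: Pb = (838 − 570)/2 = 134; invert supply for the seller price: Ps = (570 − (-522))/6.5 = 168.
The subsidy must fill the gap: s = Ps − Pb = 168 − 134 = 34.

Required subsidy s = 34 per unit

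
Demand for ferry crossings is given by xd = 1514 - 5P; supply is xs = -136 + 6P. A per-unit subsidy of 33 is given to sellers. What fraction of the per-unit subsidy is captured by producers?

Producer share = 5/11

Pre-subsidy: 1514 - 5P = -136 + 6P gives P* = 150, x* = 764.
With the subsidy, sellers receive Ps = Pb + 33 for each unit, where Pb is the price buyers pay.
Supply in terms of Pb becomes xs = -136 + 6(Pb + 33) = 62 + 6Pb. Setting this equal to demand: 1514 - 5Pb = 62 + 6Pb, so Pb = 132.
Sellers receive Ps = 132 + 33 = 165; x' = 1514 − 5·132 = 854.
Buyers' price falls by P* − Pb = 150 − 132 = 18; sellers' price rises by Ps − P* = 165 − 150 = 15.
So producers capture 15/33 = 5/11 of each unit of subsidy.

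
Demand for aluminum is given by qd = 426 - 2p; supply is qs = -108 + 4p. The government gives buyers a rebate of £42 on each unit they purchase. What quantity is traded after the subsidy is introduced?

q' = 304

Pre-subsidy: 426 - 2p = -108 + 4p gives p* = 89, q* = 248.
With the rebate, buyers effectively pay pb = ps − 42, where ps is the price sellers receive.
Demand in terms of ps becomes qd = 426 − 2(ps − 42) = 510 - 2ps. Setting this equal to supply: 510 - 2ps = -108 + 4ps, so ps = 103.
Buyers pay pb = 103 − 42 = 61; q' = -108 + 4·103 = 304.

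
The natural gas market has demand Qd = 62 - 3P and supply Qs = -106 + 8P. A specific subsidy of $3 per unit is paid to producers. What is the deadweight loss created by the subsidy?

Pre-subsidy: 62 - 3P = -106 + 8P gives P* = 168/11, Q* = 178/11.
With the subsidy, sellers receive Ps = Pb + 3 for each unit, where Pb is the price buyers pay.
Supply in terms of Pb becomes Qs = -106 + 8(Pb + 3) = -82 + 8Pb. Setting this equal to demand: 62 - 3Pb = -82 + 8Pb, so Pb = 144/11.
Sellers receive Ps = 144/11 + 3 = 177/11; Q' = 62 − 3·(144/11) = 250/11.
The subsidy expands output by 250/11 − 178/11 = 72/11 past the efficient level; on those units the gap between marginal cost and willingness to pay runs from 0 up to 3.
DWL = ½ × 3 × 72/11 = 108/11.

Deadweight loss = 108/11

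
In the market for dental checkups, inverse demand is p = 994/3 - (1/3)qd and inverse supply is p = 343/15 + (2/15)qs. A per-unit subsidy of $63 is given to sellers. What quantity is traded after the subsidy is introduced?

Pre-subsidy: 994/3 - (1/3)q = 343/15 + (2/15)q gives q* = 661 and p* = 111.
With the subsidy, sellers receive ps = pb + 63 for each unit, where pb is the price buyers pay.
On the curves, pb = 994/3 - (1/3)q and ps = 343/15 + (2/15)q; the wedge ps − pb = 63 gives 343/15 + (2/15)q − (994/3 - (1/3)q) = 63, so q' = 796.
Then pb = 994/3 − (1/3)·796 = 66 and ps = 343/15 + (2/15)·796 = 129.

q' = 796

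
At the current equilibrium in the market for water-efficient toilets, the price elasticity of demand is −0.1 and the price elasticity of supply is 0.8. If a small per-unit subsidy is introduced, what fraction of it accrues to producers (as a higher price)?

Producer share = 1/9

For a small subsidy around the equilibrium, the benefit split depends on the relative slopes, which at a point are proportional to the elasticities.
Buyer share = εs/(εs + |εd|) = 0.8/(0.8 + 0.1) = 8/9; seller share = |εd|/(εs + |εd|) = 1/9.
So producers capture 1/9 of the subsidy.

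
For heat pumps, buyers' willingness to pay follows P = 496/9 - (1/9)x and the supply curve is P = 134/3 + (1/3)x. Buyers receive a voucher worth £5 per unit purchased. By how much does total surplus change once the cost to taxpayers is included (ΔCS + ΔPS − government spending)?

Net change in total surplus = -£28.125

Pre-subsidy: 496/9 - (1/9)x = 134/3 + (1/3)x gives x* = 23.5 and P* = 52.5.
With the rebate, buyers effectively pay Pb = Ps − 5, where Ps is the price sellers receive.
On the curves, Pb = 496/9 - (1/9)x and Ps = 134/3 + (1/3)x; the wedge Ps − Pb = 5 gives 134/3 + (1/3)x − (496/9 - (1/9)x) = 5, so x' = 34.75.
Then Pb = 496/9 − (1/9)·34.75 = 51.25 and Ps = 134/3 + (1/3)·34.75 = 56.25.
ΔCS = ½(23.5 + 34.75)(52.5 − 51.25) = 36.40625; ΔPS = ½(23.5 + 34.75)(56.25 − 52.5) = 109.21875.
Government spending = 5 × 34.75 = 173.75.
Net change = 36.40625 + 109.21875 − 173.75 = -28.125. The loss equals the DWL triangle ½·5·11.25.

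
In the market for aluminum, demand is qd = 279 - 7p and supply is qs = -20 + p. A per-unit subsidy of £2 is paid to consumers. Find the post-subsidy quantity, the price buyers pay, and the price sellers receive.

q' = 19.125; buyers pay £37.125; sellers receive £39.125

Pre-subsidy: 279 - 7p = -20 + p gives p* = 37.375, q* = 17.375.
With the rebate, buyers effectively pay pb = ps − 2, where ps is the price sellers receive.
Demand in terms of ps becomes qd = 279 − 7(ps − 2) = 293 - 7ps. Setting this equal to supply: 293 - 7ps = -20 + ps, so ps = 39.125.
Buyers pay pb = 39.125 − 2 = 37.125; q' = -20 + 1·39.125 = 19.125.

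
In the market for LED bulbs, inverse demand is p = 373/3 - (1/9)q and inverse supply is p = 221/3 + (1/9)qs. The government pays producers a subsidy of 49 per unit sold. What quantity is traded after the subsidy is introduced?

q' = 448.5

Pre-subsidy: 373/3 - (1/9)q = 221/3 + (1/9)q gives q* = 228 and p* = 99.
With the subsidy, sellers receive ps = pb + 49 for each unit, where pb is the price buyers pay.
On the curves, pb = 373/3 - (1/9)q and ps = 221/3 + (1/9)q; the wedge ps − pb = 49 gives 221/3 + (1/9)q − (373/3 - (1/9)q) = 49, so q' = 448.5.
Then pb = 373/3 − (1/9)·448.5 = 74.5 and ps = 221/3 + (1/9)·448.5 = 123.5.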